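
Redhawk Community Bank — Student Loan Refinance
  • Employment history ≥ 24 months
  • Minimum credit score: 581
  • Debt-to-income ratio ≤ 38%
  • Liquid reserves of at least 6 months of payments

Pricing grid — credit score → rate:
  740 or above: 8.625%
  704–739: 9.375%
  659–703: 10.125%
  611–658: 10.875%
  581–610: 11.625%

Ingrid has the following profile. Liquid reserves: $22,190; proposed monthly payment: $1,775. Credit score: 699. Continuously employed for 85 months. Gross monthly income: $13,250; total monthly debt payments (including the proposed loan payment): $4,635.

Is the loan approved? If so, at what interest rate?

Approved at 10.125%

Credit score 699 ≥ 581 (meets minimum)
Debt-to-income = 4,635/13,250 = 35% — meets 38% limit
Employment 85 ≥ 24 months
Liquid reserves cover 22,190/1,775 = 12.5 months — ≥ 6 required
All requirements met. Score 699 falls in the 659–703 tier → 10.125%.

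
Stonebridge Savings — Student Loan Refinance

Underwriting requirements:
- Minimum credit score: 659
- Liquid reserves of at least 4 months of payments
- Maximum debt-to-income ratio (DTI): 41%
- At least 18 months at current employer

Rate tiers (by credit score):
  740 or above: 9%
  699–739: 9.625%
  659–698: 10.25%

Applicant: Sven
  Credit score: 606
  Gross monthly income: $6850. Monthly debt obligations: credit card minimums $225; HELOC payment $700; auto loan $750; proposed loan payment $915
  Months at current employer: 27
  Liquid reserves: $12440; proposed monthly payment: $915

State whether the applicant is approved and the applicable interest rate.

Denied

Credit score 606 < 659 (below minimum)
Employment 27 ≥ 18 months
Reserves = 12,440/915 = 13.6 months ≥ 4
Total monthly debts = (225 + 700 + 750 + 915) = 2,590. DTI: 2,590 ÷ 6,850 = 37.8%, within the 41% cap
Not all requirements met → denied.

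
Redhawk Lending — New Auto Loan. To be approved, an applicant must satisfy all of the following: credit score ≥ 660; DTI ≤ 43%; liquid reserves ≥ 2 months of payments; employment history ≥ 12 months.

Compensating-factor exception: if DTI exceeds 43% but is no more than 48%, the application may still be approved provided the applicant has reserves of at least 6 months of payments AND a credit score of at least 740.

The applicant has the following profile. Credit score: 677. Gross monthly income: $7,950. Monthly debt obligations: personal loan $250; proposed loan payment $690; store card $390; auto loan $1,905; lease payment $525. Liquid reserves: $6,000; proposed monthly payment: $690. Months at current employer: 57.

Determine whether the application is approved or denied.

Credit score 677 ≥ 660 (meets base)
Total debts = (250 + 690 + 390 + 1,905 + 525) = 3,760. DTI = 3,760/7,950 = 47.3% > 43% — standard DTI limit exceeded.
Reserves: 6,000 ÷ 690 = 8.7 months (meets 2-month minimum)
Employment 57 ≥ 12 months
DTI 47.3% is within the 43%–48% exception band; checking compensating factors.
Reserves 8.7 ≥ 6 months; credit score 677 < 740.
Override conditions not both satisfied; exception does not apply.

Denied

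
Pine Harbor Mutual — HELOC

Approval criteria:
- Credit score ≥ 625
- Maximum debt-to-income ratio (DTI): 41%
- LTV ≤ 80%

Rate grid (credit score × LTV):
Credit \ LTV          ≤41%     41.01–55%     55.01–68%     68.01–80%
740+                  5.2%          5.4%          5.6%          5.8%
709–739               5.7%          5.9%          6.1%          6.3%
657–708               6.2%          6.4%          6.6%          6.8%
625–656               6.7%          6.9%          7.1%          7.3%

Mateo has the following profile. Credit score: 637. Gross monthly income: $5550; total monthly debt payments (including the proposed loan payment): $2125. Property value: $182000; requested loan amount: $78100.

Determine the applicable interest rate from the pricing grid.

Credit score 637 ≥ 625; DTI = 2,125/5,550 = 38.3% ≤ 41%
LTV = 78,100/182,000 = 42.9% ≤ 80%
Row: 637 falls in 625–656. Column: 42.9% falls in 41.01–55%. Rate = 6.9%.

6.9%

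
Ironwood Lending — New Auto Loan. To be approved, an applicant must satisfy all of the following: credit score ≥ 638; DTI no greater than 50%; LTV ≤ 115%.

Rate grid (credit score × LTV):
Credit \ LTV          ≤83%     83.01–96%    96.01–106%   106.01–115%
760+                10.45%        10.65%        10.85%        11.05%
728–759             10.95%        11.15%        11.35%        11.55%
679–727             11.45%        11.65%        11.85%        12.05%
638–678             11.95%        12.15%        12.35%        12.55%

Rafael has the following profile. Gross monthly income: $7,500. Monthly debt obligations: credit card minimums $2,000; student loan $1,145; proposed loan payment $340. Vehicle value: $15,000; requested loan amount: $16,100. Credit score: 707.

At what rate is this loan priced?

Credit score 707 ≥ 638; Total monthly debts = (2,000 + 1,145 + 340) = 3,485. DTI: 3,485 ÷ 7,500 = 46.5%, within the 50% cap
LTV: 16,100 ÷ 15,000 = 107.3%, within 115% cap
Score 707 is in the 679–727 band; LTV 107.3% is in the 106.01–115% band → 12.05%.

12.05%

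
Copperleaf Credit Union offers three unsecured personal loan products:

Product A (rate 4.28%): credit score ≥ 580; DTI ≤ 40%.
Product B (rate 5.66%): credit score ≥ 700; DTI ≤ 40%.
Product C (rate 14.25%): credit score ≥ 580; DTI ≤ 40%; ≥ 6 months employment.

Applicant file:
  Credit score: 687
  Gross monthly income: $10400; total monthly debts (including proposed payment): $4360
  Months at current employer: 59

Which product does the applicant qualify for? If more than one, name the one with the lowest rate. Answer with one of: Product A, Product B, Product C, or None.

DTI = 4,360/10,400 = 41.9%.
Product A: score 687 ≥ 580; DTI 41.9% > 40% → does not qualify.
Product B: score 687 < 700; DTI 41.9% > 40% → does not qualify.
Product C: score 687 ≥ 580; DTI 41.9% > 40%; employment 59 ≥ 6 mo → does not qualify.

None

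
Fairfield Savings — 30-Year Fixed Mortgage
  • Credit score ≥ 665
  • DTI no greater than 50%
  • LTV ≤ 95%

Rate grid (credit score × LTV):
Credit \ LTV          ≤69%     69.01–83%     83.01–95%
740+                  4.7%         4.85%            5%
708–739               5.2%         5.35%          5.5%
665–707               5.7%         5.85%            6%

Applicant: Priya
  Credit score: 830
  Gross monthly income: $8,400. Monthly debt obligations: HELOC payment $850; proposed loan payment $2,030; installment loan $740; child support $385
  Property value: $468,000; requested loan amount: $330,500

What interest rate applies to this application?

Credit score 830 ≥ 665; Total monthly debts = (850 + 2,030 + 740 + 385) = 4,005. Debt-to-income = 4,005/8,400 = 47.7% — meets 50% limit
LTV = 330,500/468,000 = 70.6% ≤ 95%
Credit 830 → row 740+; LTV 70.6% → column 69.01–83%. Grid cell → 4.85%.

4.85%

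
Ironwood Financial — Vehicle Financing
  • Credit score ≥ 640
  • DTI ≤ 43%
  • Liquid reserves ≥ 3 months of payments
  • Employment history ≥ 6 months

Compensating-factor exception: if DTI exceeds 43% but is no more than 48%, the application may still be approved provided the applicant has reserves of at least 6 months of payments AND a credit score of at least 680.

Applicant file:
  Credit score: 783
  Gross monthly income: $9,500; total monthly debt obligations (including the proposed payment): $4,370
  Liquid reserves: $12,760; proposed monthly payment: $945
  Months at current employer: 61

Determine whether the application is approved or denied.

Approved

Credit score 783 ≥ 640 (meets base)
DTI = 4,370/9,500 = 46% > 43% — standard DTI limit exceeded.
Reserves = 12,760/945 = 13.5 months ≥ 3
Employment 61 ≥ 6 months
DTI 46% is within the 43%–48% exception band; checking compensating factors.
Override check — reserves: 13.5 mo (ok); score: 783 (ok).
Both compensating conditions met → exception applies.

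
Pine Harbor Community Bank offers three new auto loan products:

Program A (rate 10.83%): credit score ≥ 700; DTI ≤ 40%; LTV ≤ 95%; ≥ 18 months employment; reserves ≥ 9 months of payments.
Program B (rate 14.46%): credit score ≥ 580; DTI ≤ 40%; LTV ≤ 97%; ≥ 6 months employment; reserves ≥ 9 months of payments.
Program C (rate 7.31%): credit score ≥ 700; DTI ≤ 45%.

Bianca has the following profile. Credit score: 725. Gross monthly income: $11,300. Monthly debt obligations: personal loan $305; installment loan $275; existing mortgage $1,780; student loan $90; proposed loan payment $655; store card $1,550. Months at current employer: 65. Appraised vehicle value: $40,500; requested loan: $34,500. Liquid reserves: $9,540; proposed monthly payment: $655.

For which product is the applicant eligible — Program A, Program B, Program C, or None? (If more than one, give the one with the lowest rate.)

Total debts = (305 + 275 + 1,780 + 90 + 655 + 1,550) = 4,655; DTI = 4,655/11,300 = 41.2%.
LTV = 34,500/40,500 = 85.2%.
Reserves = 9,540/655 = 14.6 months.
Program A: score 725 ≥ 700; DTI 41.2% > 40%; LTV 85.2% ≤ 95%; employment 65 ≥ 18 mo; reserves 14.6 ≥ 9 mo → does not qualify.
Program B: score 725 ≥ 580; DTI 41.2% > 40%; LTV 85.2% ≤ 97%; employment 65 ≥ 6 mo; reserves 14.6 ≥ 9 mo → does not qualify.
Program C: score 725 ≥ 700; DTI 41.2% ≤ 45% → qualifies.

Program C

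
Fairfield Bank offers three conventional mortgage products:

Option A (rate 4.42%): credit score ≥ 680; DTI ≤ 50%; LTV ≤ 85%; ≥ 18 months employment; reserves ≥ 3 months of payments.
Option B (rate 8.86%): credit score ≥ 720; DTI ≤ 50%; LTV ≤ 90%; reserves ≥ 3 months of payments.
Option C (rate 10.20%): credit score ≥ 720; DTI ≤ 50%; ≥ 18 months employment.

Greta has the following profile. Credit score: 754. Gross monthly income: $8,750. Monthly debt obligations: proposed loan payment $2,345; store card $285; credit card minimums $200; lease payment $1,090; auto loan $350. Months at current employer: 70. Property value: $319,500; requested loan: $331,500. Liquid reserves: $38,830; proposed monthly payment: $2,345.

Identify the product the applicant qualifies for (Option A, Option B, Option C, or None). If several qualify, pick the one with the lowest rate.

Total debts = (2,345 + 285 + 200 + 1,090 + 350) = 4,270; DTI = 4,270/8,750 = 48.8%.
LTV = 331,500/319,500 = 103.8%.
Reserves = 38,830/2,345 = 16.6 months.
Option A: score 754 ≥ 680; DTI 48.8% ≤ 50%; LTV 103.8% > 85%; employment 70 ≥ 18 mo; reserves 16.6 ≥ 3 mo → does not qualify.
Option B: score 754 ≥ 720; DTI 48.8% ≤ 50%; LTV 103.8% > 90%; reserves 16.6 ≥ 3 mo → does not qualify.
Option C: score 754 ≥ 720; DTI 48.8% ≤ 50%; employment 70 ≥ 18 mo → qualifies.

Option C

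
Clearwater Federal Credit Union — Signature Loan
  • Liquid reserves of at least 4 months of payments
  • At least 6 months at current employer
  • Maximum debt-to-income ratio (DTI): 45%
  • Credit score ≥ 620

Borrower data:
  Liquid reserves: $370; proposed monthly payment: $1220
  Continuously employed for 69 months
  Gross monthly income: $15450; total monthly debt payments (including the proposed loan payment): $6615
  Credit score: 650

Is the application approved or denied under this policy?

Denied

Liquid reserves cover 370/1,220 = 0.3 months — < 4 required
Employment 69 ≥ 6 months
DTI = 6,615/15,450 = 42.8% ≤ 45%
Credit score 650 ≥ 620 (meets)
Fails on reserves.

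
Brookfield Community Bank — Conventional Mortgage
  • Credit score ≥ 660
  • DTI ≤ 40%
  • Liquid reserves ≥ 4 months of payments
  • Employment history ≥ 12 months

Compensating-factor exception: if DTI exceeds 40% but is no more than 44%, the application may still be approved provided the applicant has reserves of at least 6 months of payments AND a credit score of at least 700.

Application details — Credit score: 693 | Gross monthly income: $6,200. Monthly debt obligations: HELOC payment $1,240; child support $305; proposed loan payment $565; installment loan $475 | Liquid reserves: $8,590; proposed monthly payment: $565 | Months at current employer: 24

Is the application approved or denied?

Denied

Credit score 693 ≥ 660 (meets base)
Total debts = (1,240 + 305 + 565 + 475) = 2,585. DTI: 2,585 ÷ 6,200 = 41.7%, over the 40% base limit.
Reserves = 8,590/565 = 15.2 months ≥ 4
Employment 24 ≥ 12 months
DTI 41.7% is within the 40%–44% exception band; checking compensating factors.
Reserves 15.2 ≥ 6 months; credit score 693 < 700.
Compensating-factor requirement not fully met.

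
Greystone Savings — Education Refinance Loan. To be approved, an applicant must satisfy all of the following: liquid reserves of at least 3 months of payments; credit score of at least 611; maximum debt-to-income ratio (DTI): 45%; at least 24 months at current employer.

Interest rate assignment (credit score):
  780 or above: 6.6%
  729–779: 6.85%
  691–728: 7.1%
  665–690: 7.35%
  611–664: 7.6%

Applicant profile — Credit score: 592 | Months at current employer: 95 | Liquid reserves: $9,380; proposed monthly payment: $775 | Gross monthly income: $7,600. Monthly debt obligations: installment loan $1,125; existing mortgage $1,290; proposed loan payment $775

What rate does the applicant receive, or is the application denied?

Credit score 592 < 611 (below minimum)
Total monthly debts = (1,125 + 1,290 + 775) = 3,190. DTI: 3,190 ÷ 7,600 = 42%, within the 45% cap
Reserves = 9,380/775 = 12.1 months ≥ 3
Employment 95 ≥ 24 months
Not all requirements met → denied.

Denied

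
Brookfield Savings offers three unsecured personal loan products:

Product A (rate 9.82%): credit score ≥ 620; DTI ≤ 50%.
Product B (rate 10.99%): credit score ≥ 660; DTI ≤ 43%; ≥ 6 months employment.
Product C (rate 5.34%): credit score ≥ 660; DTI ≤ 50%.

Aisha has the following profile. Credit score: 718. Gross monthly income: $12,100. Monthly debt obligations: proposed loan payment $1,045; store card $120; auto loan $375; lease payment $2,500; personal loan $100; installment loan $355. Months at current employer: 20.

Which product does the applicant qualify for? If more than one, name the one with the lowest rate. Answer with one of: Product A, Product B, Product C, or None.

Total debts = (1,045 + 120 + 375 + 2,500 + 100 + 355) = 4,495; DTI = 4,495/12,100 = 37.1%.
Product A: score 718 ≥ 620; DTI 37.1% ≤ 50% → qualifies.
Product B: score 718 ≥ 660; DTI 37.1% ≤ 43%; employment 20 ≥ 6 mo → qualifies.
Product C: score 718 ≥ 660; DTI 37.1% ≤ 50% → qualifies.
Qualifying: Product A, Product B, Product C. Lowest rate is 5.34% → Product C.

Product C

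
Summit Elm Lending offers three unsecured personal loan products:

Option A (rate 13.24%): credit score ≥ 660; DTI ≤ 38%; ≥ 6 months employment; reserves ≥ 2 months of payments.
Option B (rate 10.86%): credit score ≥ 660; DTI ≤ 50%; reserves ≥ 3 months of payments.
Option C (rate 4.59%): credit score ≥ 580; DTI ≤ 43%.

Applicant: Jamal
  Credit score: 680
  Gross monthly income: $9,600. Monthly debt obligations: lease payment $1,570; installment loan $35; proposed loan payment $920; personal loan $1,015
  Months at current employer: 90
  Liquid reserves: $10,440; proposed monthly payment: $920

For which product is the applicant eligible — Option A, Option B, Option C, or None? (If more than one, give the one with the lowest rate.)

Total debts = (1,570 + 35 + 920 + 1,015) = 3,540; DTI = 3,540/9,600 = 36.9%.
Reserves = 10,440/920 = 11.3 months.
Option A: score 680 ≥ 660; DTI 36.9% ≤ 38%; employment 90 ≥ 6 mo; reserves 11.3 ≥ 2 mo → qualifies.
Option B: score 680 ≥ 660; DTI 36.9% ≤ 50%; reserves 11.3 ≥ 3 mo → qualifies.
Option C: score 680 ≥ 580; DTI 36.9% ≤ 43% → qualifies.
Qualifying: Option A, Option B, Option C. Lowest rate is 4.59% → Option C.

Option C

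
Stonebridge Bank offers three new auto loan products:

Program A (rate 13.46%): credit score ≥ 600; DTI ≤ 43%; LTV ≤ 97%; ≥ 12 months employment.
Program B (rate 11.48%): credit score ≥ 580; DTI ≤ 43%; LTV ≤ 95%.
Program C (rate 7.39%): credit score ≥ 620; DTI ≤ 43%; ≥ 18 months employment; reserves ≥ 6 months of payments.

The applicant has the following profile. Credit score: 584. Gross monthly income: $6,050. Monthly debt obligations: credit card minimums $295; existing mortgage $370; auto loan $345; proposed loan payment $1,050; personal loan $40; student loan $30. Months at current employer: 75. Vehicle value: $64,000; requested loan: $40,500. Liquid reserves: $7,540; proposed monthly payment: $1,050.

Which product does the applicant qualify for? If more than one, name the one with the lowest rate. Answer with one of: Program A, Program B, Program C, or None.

Total debts = (295 + 370 + 345 + 1,050 + 40 + 30) = 2,130; DTI = 2,130/6,050 = 35.2%.
LTV = 40,500/64,000 = 63.3%.
Reserves = 7,540/1,050 = 7.2 months.
Program A: score 584 < 600; DTI 35.2% ≤ 43%; LTV 63.3% ≤ 97%; employment 75 ≥ 12 mo → does not qualify.
Program B: score 584 ≥ 580; DTI 35.2% ≤ 43%; LTV 63.3% ≤ 95% → qualifies.
Program C: score 584 < 620; DTI 35.2% ≤ 43%; employment 75 ≥ 18 mo; reserves 7.2 ≥ 6 mo → does not qualify.

Program B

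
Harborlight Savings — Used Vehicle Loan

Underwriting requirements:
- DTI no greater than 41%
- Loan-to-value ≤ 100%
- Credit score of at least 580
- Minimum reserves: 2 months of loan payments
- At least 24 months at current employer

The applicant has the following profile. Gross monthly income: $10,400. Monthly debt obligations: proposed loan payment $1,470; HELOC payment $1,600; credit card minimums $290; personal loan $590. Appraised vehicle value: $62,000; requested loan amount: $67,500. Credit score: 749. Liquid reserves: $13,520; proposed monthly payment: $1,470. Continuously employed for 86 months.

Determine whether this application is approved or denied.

Total monthly debts = (1,470 + 1,600 + 290 + 590) = 3,950. DTI = 3,950/10,400 = 38% ≤ 41%
LTV: 67,500 ÷ 62,000 = 108.9%, exceeds 100% cap
Credit score 749 ≥ 580 (meets)
Liquid reserves cover 13,520/1,470 = 9.2 months — ≥ 2 required
Employment 86 ≥ 24 months
Fails on LTV.

Denied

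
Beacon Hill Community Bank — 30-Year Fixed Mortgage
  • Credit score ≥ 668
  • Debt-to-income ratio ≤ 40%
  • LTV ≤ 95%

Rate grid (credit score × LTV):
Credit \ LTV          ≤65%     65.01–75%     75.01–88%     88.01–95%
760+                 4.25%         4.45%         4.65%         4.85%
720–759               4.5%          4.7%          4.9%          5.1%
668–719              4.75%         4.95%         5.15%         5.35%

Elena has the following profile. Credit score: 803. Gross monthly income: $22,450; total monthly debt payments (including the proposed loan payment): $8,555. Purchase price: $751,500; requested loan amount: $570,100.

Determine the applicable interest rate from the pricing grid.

4.65%

Credit score 803 ≥ 668; Debt-to-income = 8,555/22,450 = 38.1% — meets 40% limit
Loan-to-value = 570,100/751,500 = 75.9% — pass (95% max)
Credit 803 → row 760+; LTV 75.9% → column 75.01–88%. Grid cell → 4.65%.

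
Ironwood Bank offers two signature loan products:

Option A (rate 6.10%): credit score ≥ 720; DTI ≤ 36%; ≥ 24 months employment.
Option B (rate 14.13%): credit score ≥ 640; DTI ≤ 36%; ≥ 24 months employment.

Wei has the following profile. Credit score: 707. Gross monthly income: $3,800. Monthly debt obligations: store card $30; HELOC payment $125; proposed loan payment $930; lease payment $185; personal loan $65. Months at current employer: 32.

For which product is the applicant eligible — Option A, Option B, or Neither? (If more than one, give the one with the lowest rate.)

Option B

Total debts = (30 + 125 + 930 + 185 + 65) = 1,335; DTI = 1,335/3,800 = 35.1%.
Option A: score 707 < 720; DTI 35.1% ≤ 36%; employment 32 ≥ 24 mo → does not qualify.
Option B: score 707 ≥ 640; DTI 35.1% ≤ 36%; employment 32 ≥ 24 mo → qualifies.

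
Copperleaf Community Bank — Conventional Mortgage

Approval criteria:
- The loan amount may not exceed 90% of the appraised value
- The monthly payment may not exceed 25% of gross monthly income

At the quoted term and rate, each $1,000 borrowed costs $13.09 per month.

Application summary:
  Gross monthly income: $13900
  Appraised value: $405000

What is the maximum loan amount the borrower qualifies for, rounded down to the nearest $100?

Payment cap: 25% × $13,900 = $3,475/month.
At $13.09 per $1,000, that supports 3,475/13.09 × 1,000 ≈ $265,469 → $265,400.
LTV cap: 90% × $405,000 = $364,500 → $364,500.
Binding constraint: payment-to-income.

$265,400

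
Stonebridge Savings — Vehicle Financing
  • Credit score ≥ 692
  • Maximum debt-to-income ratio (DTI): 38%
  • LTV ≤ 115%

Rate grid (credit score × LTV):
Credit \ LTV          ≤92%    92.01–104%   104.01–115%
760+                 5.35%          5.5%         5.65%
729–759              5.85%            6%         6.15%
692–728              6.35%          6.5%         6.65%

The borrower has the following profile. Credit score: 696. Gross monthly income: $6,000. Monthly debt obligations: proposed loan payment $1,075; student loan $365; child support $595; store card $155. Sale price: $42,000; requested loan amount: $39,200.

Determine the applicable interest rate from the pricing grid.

Credit score 696 ≥ 692; Total monthly debts = (1,075 + 365 + 595 + 155) = 2,190. DTI = 2,190/6,000 = 36.5% ≤ 38%
Loan-to-value = 39,200/42,000 = 93.3% — pass (115% max)
Credit 696 → row 692–728; LTV 93.3% → column 92.01–104%. Grid cell → 6.5%.

6.5%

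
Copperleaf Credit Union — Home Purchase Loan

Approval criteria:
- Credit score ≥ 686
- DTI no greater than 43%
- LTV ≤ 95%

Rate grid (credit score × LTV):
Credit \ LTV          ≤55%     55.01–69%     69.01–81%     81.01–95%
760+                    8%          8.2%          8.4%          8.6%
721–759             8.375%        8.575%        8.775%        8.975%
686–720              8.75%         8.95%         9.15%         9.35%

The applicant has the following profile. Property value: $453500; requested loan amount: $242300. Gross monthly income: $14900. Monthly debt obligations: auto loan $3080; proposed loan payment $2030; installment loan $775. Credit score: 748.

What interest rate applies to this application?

Credit score 748 ≥ 686; Total monthly debts = (3,080 + 2,030 + 775) = 5,885. Debt-to-income = 5,885/14,900 = 39.5% — meets 43% limit
Loan-to-value = 242,300/453,500 = 53.4% — pass (95% max)
Score 748 is in the 721–759 band; LTV 53.4% is in the ≤55% band → 8.375%.

8.375%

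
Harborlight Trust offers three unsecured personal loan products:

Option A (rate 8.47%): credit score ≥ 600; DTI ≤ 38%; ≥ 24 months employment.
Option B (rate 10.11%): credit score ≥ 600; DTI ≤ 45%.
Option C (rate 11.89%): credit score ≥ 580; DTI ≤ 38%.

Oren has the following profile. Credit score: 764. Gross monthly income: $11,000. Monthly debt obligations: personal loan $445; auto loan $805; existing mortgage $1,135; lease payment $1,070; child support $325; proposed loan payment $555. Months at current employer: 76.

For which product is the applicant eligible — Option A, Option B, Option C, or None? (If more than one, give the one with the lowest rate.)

Option B

Total debts = (445 + 805 + 1,135 + 1,070 + 325 + 555) = 4,335; DTI = 4,335/11,000 = 39.4%.
Option A: score 764 ≥ 600; DTI 39.4% > 38%; employment 76 ≥ 24 mo → does not qualify.
Option B: score 764 ≥ 600; DTI 39.4% ≤ 45% → qualifies.
Option C: score 764 ≥ 580; DTI 39.4% > 38% → does not qualify.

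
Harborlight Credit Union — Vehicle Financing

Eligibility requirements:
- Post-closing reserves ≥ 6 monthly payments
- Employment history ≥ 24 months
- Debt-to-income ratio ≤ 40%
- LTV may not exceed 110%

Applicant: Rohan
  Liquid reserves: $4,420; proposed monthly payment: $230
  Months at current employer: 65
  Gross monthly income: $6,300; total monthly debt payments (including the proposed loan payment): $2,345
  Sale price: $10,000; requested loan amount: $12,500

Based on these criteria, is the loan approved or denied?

Reserves: 4,420 ÷ 230 = 19.2 months (meets 6-month minimum)
Employment 65 ≥ 24 months
DTI = 2,345/6,300 = 37.2% ≤ 40%
LTV: 12,500 ÷ 10,000 = 125%, exceeds 110% cap
Fails on LTV.

Denied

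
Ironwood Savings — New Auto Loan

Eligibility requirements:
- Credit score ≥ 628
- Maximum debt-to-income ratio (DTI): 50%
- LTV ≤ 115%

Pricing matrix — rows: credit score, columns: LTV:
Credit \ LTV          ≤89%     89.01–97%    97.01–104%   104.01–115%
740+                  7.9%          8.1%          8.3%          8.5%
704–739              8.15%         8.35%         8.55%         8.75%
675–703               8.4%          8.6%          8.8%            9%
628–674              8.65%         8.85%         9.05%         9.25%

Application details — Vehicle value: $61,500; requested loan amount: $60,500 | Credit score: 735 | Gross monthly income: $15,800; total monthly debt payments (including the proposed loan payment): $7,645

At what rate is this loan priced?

8.55%

Credit score 735 ≥ 628; DTI = 7,645/15,800 = 48.4% ≤ 50%
LTV: 60,500 ÷ 61,500 = 98.4%, within 115% cap
Credit 735 → row 704–739; LTV 98.4% → column 97.01–104%. Grid cell → 8.55%.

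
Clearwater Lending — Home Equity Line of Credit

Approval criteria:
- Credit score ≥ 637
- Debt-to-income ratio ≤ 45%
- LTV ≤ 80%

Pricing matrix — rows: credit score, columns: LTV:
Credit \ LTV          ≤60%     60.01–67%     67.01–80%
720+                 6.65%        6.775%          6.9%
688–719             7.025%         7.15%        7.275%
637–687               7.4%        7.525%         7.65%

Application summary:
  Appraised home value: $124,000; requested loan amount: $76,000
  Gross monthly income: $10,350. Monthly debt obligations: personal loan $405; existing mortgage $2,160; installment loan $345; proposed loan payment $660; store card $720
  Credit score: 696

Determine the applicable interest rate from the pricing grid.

Credit score 696 ≥ 637; Total monthly debts = (405 + 2,160 + 345 + 660 + 720) = 4,290. Debt-to-income = 4,290/10,350 = 41.4% — meets 45% limit
LTV = 76,000/124,000 = 61.3% ≤ 80%
Credit 696 → row 688–719; LTV 61.3% → column 60.01–67%. Grid cell → 7.15%.

7.15%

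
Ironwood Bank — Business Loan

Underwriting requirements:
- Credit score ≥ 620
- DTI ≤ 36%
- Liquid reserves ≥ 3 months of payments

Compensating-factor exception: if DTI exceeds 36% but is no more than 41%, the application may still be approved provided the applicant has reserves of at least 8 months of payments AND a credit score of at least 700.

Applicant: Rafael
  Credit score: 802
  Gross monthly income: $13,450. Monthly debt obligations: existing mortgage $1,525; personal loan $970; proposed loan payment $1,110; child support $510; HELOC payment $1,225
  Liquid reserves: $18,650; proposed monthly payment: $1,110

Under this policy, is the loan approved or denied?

Credit score 802 ≥ 620 (meets base)
Total debts = (1,525 + 970 + 1,110 + 510 + 1,225) = 5,340. DTI = 5,340/13,450 = 39.7% > 36% — standard DTI limit exceeded.
Reserves = 18,650/1,110 = 16.8 months ≥ 3
DTI 39.7% is within the 36%–41% exception band; checking compensating factors.
Reserves 16.8 ≥ 8 months; credit score 802 ≥ 700.
Both compensating conditions met → exception applies.

Approved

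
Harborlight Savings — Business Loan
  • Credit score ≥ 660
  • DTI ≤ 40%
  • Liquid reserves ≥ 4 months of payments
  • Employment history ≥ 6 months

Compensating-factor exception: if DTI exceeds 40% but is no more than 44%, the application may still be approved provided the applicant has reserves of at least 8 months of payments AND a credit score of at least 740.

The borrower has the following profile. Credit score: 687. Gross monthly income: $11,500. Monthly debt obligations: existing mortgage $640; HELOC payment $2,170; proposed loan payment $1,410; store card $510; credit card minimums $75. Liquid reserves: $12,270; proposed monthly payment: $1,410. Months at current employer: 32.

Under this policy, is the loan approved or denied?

Denied

Credit score 687 ≥ 660 (meets base)
Total debts = (640 + 2,170 + 1,410 + 510 + 75) = 4,805. DTI: 4,805 ÷ 11,500 = 41.8%, over the 40% base limit.
Reserves = 12,270/1,410 = 8.7 months ≥ 4
Employment 32 ≥ 6 months
41.8% falls in the override range (40%–44%), so the compensating-factor test applies.
Reserves 8.7 ≥ 8 months; credit score 687 < 740.
Override conditions not both satisfied; exception does not apply.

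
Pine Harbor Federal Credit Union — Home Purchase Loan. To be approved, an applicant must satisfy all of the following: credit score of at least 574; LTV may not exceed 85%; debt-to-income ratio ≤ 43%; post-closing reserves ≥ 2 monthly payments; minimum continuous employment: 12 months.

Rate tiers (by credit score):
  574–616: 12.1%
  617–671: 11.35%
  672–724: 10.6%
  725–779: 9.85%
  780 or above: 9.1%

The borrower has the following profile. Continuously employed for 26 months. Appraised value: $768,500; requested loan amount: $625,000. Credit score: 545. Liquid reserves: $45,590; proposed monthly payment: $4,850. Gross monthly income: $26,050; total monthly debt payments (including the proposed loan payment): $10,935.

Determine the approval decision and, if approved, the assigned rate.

Credit score 545 < 574 (below minimum)
Loan-to-value = 625,000/768,500 = 81.3% — pass (85% max)
Debt-to-income = 10,935/26,050 = 42% — meets 43% limit
Reserves: 45,590 ÷ 4,850 = 9.4 months (meets 2-month minimum)
Employment 26 ≥ 12 months
Not all requirements met → denied.

Denied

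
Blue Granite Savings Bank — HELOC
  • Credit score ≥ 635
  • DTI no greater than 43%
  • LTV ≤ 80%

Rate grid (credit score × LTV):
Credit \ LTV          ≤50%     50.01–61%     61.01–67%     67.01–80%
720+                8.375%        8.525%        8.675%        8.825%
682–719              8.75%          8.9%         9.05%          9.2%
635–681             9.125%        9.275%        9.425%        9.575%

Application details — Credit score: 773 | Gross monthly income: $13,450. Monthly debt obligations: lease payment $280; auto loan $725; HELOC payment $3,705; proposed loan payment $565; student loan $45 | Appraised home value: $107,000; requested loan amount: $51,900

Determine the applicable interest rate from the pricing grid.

Credit score 773 ≥ 635; Total monthly debts = (280 + 725 + 3,705 + 565 + 45) = 5,320. DTI: 5,320 ÷ 13,450 = 39.6%, within the 43% cap
LTV: 51,900 ÷ 107,000 = 48.5%, within 80% cap
Score 773 is in the 720+ band; LTV 48.5% is in the ≤50% band → 8.375%.

8.375%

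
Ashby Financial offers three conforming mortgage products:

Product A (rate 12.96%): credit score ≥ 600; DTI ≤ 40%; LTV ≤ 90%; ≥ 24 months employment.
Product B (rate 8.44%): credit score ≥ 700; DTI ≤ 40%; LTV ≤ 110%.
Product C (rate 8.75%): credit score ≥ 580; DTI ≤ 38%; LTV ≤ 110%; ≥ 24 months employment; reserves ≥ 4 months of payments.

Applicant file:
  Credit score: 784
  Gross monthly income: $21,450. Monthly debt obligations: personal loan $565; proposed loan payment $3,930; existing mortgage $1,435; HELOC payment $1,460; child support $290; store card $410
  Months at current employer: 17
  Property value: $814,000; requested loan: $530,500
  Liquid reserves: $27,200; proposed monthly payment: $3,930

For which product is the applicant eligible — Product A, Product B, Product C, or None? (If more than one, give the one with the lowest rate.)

Product B

Total debts = (565 + 3,930 + 1,435 + 1,460 + 290 + 410) = 8,090; DTI = 8,090/21,450 = 37.7%.
LTV = 530,500/814,000 = 65.2%.
Reserves = 27,200/3,930 = 6.9 months.
Product A: score 784 ≥ 600; DTI 37.7% ≤ 40%; LTV 65.2% ≤ 90%; employment 17 < 24 mo → does not qualify.
Product B: score 784 ≥ 700; DTI 37.7% ≤ 40%; LTV 65.2% ≤ 110% → qualifies.
Product C: score 784 ≥ 580; DTI 37.7% ≤ 38%; LTV 65.2% ≤ 110%; employment 17 < 24 mo; reserves 6.9 ≥ 4 mo → does not qualify.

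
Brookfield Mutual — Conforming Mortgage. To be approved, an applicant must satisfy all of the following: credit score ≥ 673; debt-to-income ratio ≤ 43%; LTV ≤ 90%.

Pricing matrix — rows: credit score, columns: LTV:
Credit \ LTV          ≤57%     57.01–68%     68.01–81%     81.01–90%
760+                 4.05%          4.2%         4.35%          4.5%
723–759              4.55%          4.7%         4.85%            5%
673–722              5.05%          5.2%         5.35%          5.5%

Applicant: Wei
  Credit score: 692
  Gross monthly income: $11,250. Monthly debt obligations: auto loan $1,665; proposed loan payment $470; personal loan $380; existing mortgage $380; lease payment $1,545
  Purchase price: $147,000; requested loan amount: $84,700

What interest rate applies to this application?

Credit score 692 ≥ 673; Total monthly debts = (1,665 + 470 + 380 + 380 + 1,545) = 4,440. DTI: 4,440 ÷ 11,250 = 39.5%, within the 43% cap
LTV = 84,700/147,000 = 57.6% ≤ 90%
Row: 692 falls in 673–722. Column: 57.6% falls in 57.01–68%. Rate = 5.2%.

5.2%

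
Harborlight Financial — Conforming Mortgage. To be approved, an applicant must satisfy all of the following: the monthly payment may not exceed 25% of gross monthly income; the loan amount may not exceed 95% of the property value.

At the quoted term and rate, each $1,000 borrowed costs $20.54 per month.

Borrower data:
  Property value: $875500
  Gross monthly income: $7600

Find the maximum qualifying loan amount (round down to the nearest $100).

$92,500

Payment cap: 25% × $7,600 = $1,900/month.
At $20.54 per $1,000, that supports 1,900/20.54 × 1,000 ≈ $92,502 → $92,500.
LTV cap: 95% × $875,500 = $831,725 → $831,700.
Binding constraint: payment-to-income.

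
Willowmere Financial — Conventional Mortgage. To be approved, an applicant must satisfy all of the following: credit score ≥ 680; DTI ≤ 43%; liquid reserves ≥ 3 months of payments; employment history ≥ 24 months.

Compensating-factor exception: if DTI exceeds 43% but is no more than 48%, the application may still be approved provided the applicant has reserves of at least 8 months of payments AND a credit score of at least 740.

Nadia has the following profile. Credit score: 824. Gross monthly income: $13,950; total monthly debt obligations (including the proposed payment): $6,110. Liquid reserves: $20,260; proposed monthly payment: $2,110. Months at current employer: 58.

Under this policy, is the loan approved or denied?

Approved

Credit score 824 ≥ 680 (meets base)
DTI = 6,110/13,950 = 43.8% > 43% — standard DTI limit exceeded.
Reserves: 20,260 ÷ 2,110 = 9.6 months (meets 3-month minimum)
Employment 58 ≥ 24 months
43.8% falls in the override range (43%–48%), so the compensating-factor test applies.
Override check — reserves: 9.6 mo (ok); score: 824 (ok).
Both override conditions satisfied; DTI exception granted.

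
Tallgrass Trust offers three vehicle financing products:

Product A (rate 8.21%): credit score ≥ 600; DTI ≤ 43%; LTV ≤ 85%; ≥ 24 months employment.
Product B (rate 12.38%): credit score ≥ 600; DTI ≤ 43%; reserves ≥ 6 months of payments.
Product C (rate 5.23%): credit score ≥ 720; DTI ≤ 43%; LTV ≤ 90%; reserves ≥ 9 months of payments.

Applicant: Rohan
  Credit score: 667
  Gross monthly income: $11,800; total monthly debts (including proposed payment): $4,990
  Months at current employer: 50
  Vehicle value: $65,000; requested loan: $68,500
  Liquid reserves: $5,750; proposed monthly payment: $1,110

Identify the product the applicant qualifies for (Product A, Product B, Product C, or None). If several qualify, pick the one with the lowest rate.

DTI = 4,990/11,800 = 42.3%.
LTV = 68,500/65,000 = 105.4%.
Reserves = 5,750/1,110 = 5.2 months.
Product A: score 667 ≥ 600; DTI 42.3% ≤ 43%; LTV 105.4% > 85%; employment 50 ≥ 24 mo → does not qualify.
Product B: score 667 ≥ 600; DTI 42.3% ≤ 43%; reserves 5.2 < 6 mo → does not qualify.
Product C: score 667 < 720; DTI 42.3% ≤ 43%; LTV 105.4% > 90%; reserves 5.2 < 9 mo → does not qualify.

None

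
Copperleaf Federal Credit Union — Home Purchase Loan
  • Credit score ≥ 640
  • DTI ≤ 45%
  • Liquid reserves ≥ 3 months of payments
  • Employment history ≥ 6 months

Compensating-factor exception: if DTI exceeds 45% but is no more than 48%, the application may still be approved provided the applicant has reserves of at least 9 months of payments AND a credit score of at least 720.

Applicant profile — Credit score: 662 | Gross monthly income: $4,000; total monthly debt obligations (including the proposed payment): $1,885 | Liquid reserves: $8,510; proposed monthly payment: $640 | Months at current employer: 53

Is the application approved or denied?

Denied

Credit score 662 ≥ 640 (meets base)
DTI = 1,885/4,000 = 47.1% > 45% — standard DTI limit exceeded.
Reserves = 8,510/640 = 13.3 months ≥ 3
Employment 53 ≥ 6 months
47.1% falls in the override range (45%–48%), so the compensating-factor test applies.
Reserves 13.3 ≥ 9 months; credit score 662 < 720.
Compensating-factor requirement not fully met.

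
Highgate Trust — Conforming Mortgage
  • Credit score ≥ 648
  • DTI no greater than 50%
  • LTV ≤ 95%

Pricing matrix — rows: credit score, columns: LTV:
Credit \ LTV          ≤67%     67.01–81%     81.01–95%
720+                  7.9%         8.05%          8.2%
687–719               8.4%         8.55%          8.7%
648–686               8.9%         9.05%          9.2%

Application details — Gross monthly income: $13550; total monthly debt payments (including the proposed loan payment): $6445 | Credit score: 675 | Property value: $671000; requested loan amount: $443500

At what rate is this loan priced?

8.9%

Credit score 675 ≥ 648; DTI: 6,445 ÷ 13,550 = 47.6%, within the 50% cap
Loan-to-value = 443,500/671,000 = 66.1% — pass (95% max)
Score 675 is in the 648–686 band; LTV 66.1% is in the ≤67% band → 8.9%.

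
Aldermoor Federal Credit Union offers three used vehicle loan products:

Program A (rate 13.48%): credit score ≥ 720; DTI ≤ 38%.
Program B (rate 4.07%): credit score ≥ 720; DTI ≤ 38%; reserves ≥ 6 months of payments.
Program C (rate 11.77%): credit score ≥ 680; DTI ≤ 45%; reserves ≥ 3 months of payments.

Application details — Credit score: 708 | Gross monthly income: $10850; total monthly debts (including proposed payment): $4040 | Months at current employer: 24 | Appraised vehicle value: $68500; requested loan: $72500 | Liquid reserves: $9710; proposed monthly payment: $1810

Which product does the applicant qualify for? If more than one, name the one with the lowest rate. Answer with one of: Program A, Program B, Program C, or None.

DTI = 4,040/10,850 = 37.2%.
LTV = 72,500/68,500 = 105.8%.
Reserves = 9,710/1,810 = 5.4 months.
Program A: score 708 < 720; DTI 37.2% ≤ 38% → does not qualify.
Program B: score 708 < 720; DTI 37.2% ≤ 38%; reserves 5.4 < 6 mo → does not qualify.
Program C: score 708 ≥ 680; DTI 37.2% ≤ 45%; reserves 5.4 ≥ 3 mo → qualifies.

Program C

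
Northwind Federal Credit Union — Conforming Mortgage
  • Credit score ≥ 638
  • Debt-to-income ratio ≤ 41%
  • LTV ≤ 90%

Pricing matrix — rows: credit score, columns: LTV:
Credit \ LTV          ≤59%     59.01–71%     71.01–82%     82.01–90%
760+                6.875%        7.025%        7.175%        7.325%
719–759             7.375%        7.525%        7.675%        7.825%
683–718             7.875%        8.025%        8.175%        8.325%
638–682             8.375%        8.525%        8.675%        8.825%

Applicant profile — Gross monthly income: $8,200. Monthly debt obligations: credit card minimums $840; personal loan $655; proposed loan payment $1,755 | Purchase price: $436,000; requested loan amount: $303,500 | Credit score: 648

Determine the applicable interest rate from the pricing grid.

8.525%

Credit score 648 ≥ 638; Total monthly debts = (840 + 655 + 1,755) = 3,250. Debt-to-income = 3,250/8,200 = 39.6% — meets 41% limit
Loan-to-value = 303,500/436,000 = 69.6% — pass (90% max)
Row: 648 falls in 638–682. Column: 69.6% falls in 59.01–71%. Rate = 8.525%.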